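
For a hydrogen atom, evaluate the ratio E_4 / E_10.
6.25000

Using E_n = -13.6057 Z² / n² eV with Z = 1:

E_4 = -13.6057 / 4² = -13.6057 / 16 = -0.85035625000 eV
E_10 = -13.6057 / 10² = -13.6057 / 100 = -0.13605700000 eV

The ratio is:
E_4/E_10 = (-0.85035625000) / (-0.13605700000)
E_4/E_10 = (-13.6057/16) / (-13.6057/100)
E_4/E_10 = 100/16
E_4/E_10 = 6.25000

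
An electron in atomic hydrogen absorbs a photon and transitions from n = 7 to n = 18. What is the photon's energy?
0.235674 eV

The energy levels of a hydrogen-like atom are E_n = -13.6057 eV / n².

Energy at n = 7: E_7 = -13.6057 / 7² = -0.277667347 eV
Energy at n = 18: E_18 = -13.6057 / 18² = -0.041992901 eV

The excitation energy is the difference:
ΔE = E_18 - E_7
ΔE = -0.041992901 - (-0.277667347)
ΔE = 0.235674 eV

Since this is positive, energy must be absorbed (photon absorption).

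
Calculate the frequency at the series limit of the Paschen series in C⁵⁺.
1.32e+16 Hz

The series limit corresponds to the transition from n = ∞ to n = 3.
This is the highest energy (shortest wavelength) transition in the Paschen series.

E_∞ = 0 eV
E_3 = -13.6057 × 6² / 3² = -54.4228000 eV

Energy at series limit:
ΔE = E_∞ - E_3 = 0 - (-54.4228000) = 54.4228000 eV
E = 54.4228000 eV × (1.602177 × 10⁻¹⁹ J/eV) = 8.7195e-18 J
f = E/h = 8.7195e-18 J / (6.62607 × 10⁻³⁴ J·s) = 1.32e+16 Hz

This energy equals the ionization energy from the n = 3 state of C⁵⁺.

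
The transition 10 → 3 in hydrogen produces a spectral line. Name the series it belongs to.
Paschen series

The spectral series in hydrogen are named based on the final (lower) energy level:
- Lyman series: n_final = 1 (ultraviolet)
- Balmer series: n_final = 2 (visible/near-UV)
- Paschen series: n_final = 3 (infrared)
- Brackett series: n_final = 4 (infrared)
- Pfund series: n_final = 5 (far infrared)

Since this transition ends at n = 3, it belongs to the Paschen series.

For reference, this 10 → 3 line has photon energy
ΔE = 13.6057 eV × (1/3² - 1/10²) = 1.3756874444 eV,
corresponding to wavelength λ = hc/ΔE = 1239.84 eV·nm / 1.3756874444 eV = 901.251229 nm in the infrared region.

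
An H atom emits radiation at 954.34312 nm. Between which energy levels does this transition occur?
n = 8 → n = 3

First, find the photon energy from the wavelength (hc = 1239.84 eV·nm):
E = hc/λ = 1239.84 eV·nm / 954.34312 nm = 1.2991554 eV

The energy levels of hydrogen satisfy E_n = -13.6057 / n² eV, so an emission n_i → n_f releases
ΔE = 13.6057 × (1/n_f² − 1/n_i²) eV.

Setting ΔE equal to the photon energy:
1/n_f² − 1/n_i² = 1.2991554 / 13.6057 = 0.095486112

Since 1/n_i² must be positive, we need 1/n_f² > 0.095486112, i.e. n_f ≤ 3. For each allowed n_f, solve n_i = (1/n_f² − 0.095486112)^(−1/2) and check whether it is a whole number:
  n_f = 1: 1/n_i² = 1.000000000 − 0.095486112 = 0.904513888 → n_i = 1.051  (not an integer) ✗
  n_f = 2: 1/n_i² = 0.250000000 − 0.095486112 = 0.154513888 → n_i = 2.544  (not an integer) ✗
  n_f = 3: 1/n_i² = 0.111111111 − 0.095486112 = 0.015624999 → n_i = 8.000  → integer, n_i = 8 ✓

Only n_f = 3 gives an integer upper level, n_i = 8.

The transition is from n = 8 to n = 3 (emission).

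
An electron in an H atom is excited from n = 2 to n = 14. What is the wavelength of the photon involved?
372.09993 nm

First, find the transition energy using E_n = -13.6057 / n² eV:
E_2 = -13.6057 / 2² = -3.401425000 eV
E_14 = -13.6057 / 14² = -0.069416837 eV

Photon energy: |ΔE| = |E_14 - E_2| = 3.332008163 eV

Convert to wavelength using E = hc/λ with hc = 1239.84 eV·nm:
λ = hc/E = 1239.84 eV·nm / 3.332008163 eV
λ = 372.09993 nm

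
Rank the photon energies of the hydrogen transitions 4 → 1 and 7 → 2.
4 → 1

Calculate the energy for each transition:

Transition 4 → 1:
ΔE₁ = |E_1 - E_4| = |-13.6057/1² - (-13.6057/4²)|
ΔE₁ = |-13.605700000000 - (-0.850356250000)| = 12.755343750 eV

Transition 7 → 2:
ΔE₂ = |E_2 - E_7| = |-13.6057/2² - (-13.6057/7²)|
ΔE₂ = |-3.401425000000 - (-0.277667346939)| = 3.123757653 eV

Since 12.755343750 eV > 3.123757653 eV, the transition 4 → 1 emits the more energetic photon.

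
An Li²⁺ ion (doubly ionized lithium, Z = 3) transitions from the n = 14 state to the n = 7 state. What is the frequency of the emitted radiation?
4.5319e+14 Hz

First, find the transition energy:
E_14 = -13.6057 × 3² / 14² = -0.6247515 eV
E_7 = -13.6057 × 3² / 7² = -2.4990061 eV
|ΔE| = |E_7 - E_14| = 1.8742546 eV

Convert to Joules: E = 1.8742546 eV × (1.602177 × 10⁻¹⁹ J/eV) = 3.002888e-19 J

Using E = hf:
f = E/h = 3.002888e-19 J / (6.62607 × 10⁻³⁴ J·s)
f = 4.5319e+14 Hz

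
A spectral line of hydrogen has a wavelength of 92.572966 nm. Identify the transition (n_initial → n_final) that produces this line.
n = 8 → n = 1

First, find the photon energy from the wavelength (hc = 1239.84 eV·nm):
E = hc/λ = 1239.84 eV·nm / 92.572966 nm = 13.393111 eV

The energy levels of hydrogen satisfy E_n = -13.6057 / n² eV, so an emission n_i → n_f releases
ΔE = 13.6057 × (1/n_f² − 1/n_i²) eV.

Setting ΔE equal to the photon energy:
1/n_f² − 1/n_i² = 13.393111 / 13.6057 = 0.98437500

Since 1/n_i² must be positive, we need 1/n_f² > 0.98437500, i.e. n_f ≤ 1. For each allowed n_f, solve n_i = (1/n_f² − 0.98437500)^(−1/2) and check whether it is a whole number:
  n_f = 1: 1/n_i² = 1.00000000 − 0.98437500 = 0.01562500 → n_i = 8.000  → integer, n_i = 8 ✓

Only n_f = 1 gives an integer upper level, n_i = 8.

The transition is from n = 8 to n = 1 (emission).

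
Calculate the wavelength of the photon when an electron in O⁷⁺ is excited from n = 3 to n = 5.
20.022915 nm

First, find the transition energy using E_n = -13.6057 Z² / n² eV:
E_3 = -13.6057 × 8² / 3² = -96.75164444 eV
E_5 = -13.6057 × 8² / 5² = -34.83059200 eV

Photon energy: |ΔE| = |E_5 - E_3| = 61.92105244 eV

Convert to wavelength using E = hc/λ with hc = 1239.84 eV·nm:
λ = hc/E = 1239.84 eV·nm / 61.92105244 eV
λ = 20.022915 nm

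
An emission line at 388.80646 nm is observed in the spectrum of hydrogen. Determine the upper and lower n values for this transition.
n = 8 → n = 2

First, find the photon energy from the wavelength (hc = 1239.84 eV·nm):
E = hc/λ = 1239.84 eV·nm / 388.80646 nm = 3.1888359 eV

The energy levels of hydrogen satisfy E_n = -13.6057 / n² eV, so an emission n_i → n_f releases
ΔE = 13.6057 × (1/n_f² − 1/n_i²) eV.

Setting ΔE equal to the photon energy:
1/n_f² − 1/n_i² = 3.1888359 / 13.6057 = 0.23437500

Since 1/n_i² must be positive, we need 1/n_f² > 0.23437500, i.e. n_f ≤ 2. For each allowed n_f, solve n_i = (1/n_f² − 0.23437500)^(−1/2) and check whether it is a whole number:
  n_f = 1: 1/n_i² = 1.00000000 − 0.23437500 = 0.76562500 → n_i = 1.143  (not an integer) ✗
  n_f = 2: 1/n_i² = 0.25000000 − 0.23437500 = 0.01562500 → n_i = 8.000  → integer, n_i = 8 ✓

Only n_f = 2 gives an integer upper level, n_i = 8.

The transition is from n = 8 to n = 2 (emission).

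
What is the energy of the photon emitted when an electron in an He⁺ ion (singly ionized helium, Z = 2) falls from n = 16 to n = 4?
3.1888 eV

The energy levels are E_n = -13.6057 Z² eV / n².

Energy at n = 16: E_16 = -13.6057 × 2² / 16² = -0.2125891 eV
Energy at n = 4: E_4 = -13.6057 × 2² / 4² = -3.4014250 eV

For emission (electron falling to lower state), the photon energy is:
E_photon = E_16 - E_4 = |-0.2125891 - (-3.4014250)|
E_photon = 3.1888 eV

This energy is carried away by the emitted photon.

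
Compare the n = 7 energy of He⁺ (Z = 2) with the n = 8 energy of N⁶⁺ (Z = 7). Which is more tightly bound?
N⁶⁺ at n = 8 (E = -10.417 eV)

Using E_n = -13.6057 Z² / n² eV:

He⁺ (Z = 2) at n = 7:
E = -13.6057 × 2² / 7² = -13.6057 × 4 / 49 = -1.110669 eV

N⁶⁺ (Z = 7) at n = 8:
E = -13.6057 × 7² / 8² = -13.6057 × 49 / 64 = -10.416864 eV

Since -10.416864 eV < -1.110669 eV,
N⁶⁺ at n = 8 is more tightly bound (requires more energy to ionize).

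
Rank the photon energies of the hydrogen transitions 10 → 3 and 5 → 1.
5 → 1

Calculate the energy for each transition:

Transition 10 → 3:
ΔE₁ = |E_3 - E_10| = |-13.6057/3² - (-13.6057/10²)|
ΔE₁ = |-1.51174444444 - (-0.13605700000)| = 1.37568744 eV

Transition 5 → 1:
ΔE₂ = |E_1 - E_5| = |-13.6057/1² - (-13.6057/5²)|
ΔE₂ = |-13.60570000000 - (-0.54422800000)| = 13.06147200 eV

Since 13.06147200 eV > 1.37568744 eV, the transition 5 → 1 emits the more energetic photon.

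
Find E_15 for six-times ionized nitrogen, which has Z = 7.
-2.9630 eV

For hydrogen-like ions, the energy levels scale with Z²:
E_n = -13.6057 Z² / n² eV

For N⁶⁺ (Z = 7) at n = 15:
E_15 = -13.6057 × 7² / 15²
E_15 = -13.6057 × 49 / 225
E_15 = -666.6793 / 225
E_15 = -2.9630 eV

The energy is 49 times more negative than hydrogen at the same n due to the stronger nuclear charge.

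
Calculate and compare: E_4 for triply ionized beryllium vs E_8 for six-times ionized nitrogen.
Be³⁺ at n = 4 (E = -13.60570 eV)

Using E_n = -13.6057 Z² / n² eV:

Be³⁺ (Z = 4) at n = 4:
E = -13.6057 × 4² / 4² = -13.6057 × 16 / 16 = -13.60570000 eV

N⁶⁺ (Z = 7) at n = 8:
E = -13.6057 × 7² / 8² = -13.6057 × 49 / 64 = -10.41686406 eV

Since -13.60570000 eV < -10.41686406 eV,
Be³⁺ at n = 4 is more tightly bound (requires more energy to ionize).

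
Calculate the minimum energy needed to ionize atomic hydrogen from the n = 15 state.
0.06 eV

The ionization energy is the energy needed to remove the electron completely (n → ∞).

For hydrogen, E_n = -13.6057 eV / n².

At n = 15: E_15 = -13.6057 / 15² = -0.06047 eV
At n = ∞: E_∞ = 0 eV

Ionization energy = E_∞ - E_15 = 0 - (-0.06047) = 0.06047 eV
Ionization energy ≈ 0.06 eV

This is also called the binding energy of the electron in state n = 15.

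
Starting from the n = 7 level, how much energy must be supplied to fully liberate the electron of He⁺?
1.11 eV

The ionization energy is the energy needed to remove the electron completely (n → ∞).

For a hydrogen-like ion with Z = 2, E_n = -13.6057 Z² / n² eV.

At n = 7: E_7 = -13.6057 × 2² / 7² = -1.11067 eV
At n = ∞: E_∞ = 0 eV

Ionization energy = E_∞ - E_7 = 0 - (-1.11067) = 1.11067 eV
Ionization energy ≈ 1.11 eV

This is also called the binding energy of the electron in state n = 7.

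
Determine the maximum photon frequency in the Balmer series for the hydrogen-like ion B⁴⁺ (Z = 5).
2.0562e+16 Hz

The series limit corresponds to the transition from n = ∞ to n = 2.
This is the highest energy (shortest wavelength) transition in the Balmer series.

E_∞ = 0 eV
E_2 = -13.6057 × 5² / 2² = -85.035625 eV

Energy at series limit:
ΔE = E_∞ - E_2 = 0 - (-85.035625) = 85.035625 eV
E = 85.035625 eV × (1.602177 × 10⁻¹⁹ J/eV) = 1.362421e-17 J
f = E/h = 1.362421e-17 J / (6.62607 × 10⁻³⁴ J·s) = 2.0562e+16 Hz

This energy equals the ionization energy from the n = 2 state of B⁴⁺.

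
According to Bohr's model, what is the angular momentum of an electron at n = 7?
7.3820e-34 J·s (or 7ℏ)

In the Bohr model, angular momentum is quantized:
L = nℏ

where ℏ = h/(2π) = 1.054572e-34 J·s

For n = 7:
L = 7 × 1.054572e-34 J·s
L = 7.3820e-34 J·s

This can also be written as L = 7ℏ.
The angular momentum is an integer multiple of the reduced Planck constant.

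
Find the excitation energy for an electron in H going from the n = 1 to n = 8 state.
13.39 eV

The energy levels of a hydrogen-like atom are E_n = -13.6057 eV / n².

Energy at n = 1: E_1 = -13.6057 / 1² = -13.60570 eV
Energy at n = 8: E_8 = -13.6057 / 8² = -0.21259 eV

The excitation energy is the difference:
ΔE = E_8 - E_1
ΔE = -0.21259 - (-13.60570)
ΔE = 13.39 eV

Since this is positive, energy must be absorbed (photon absorption).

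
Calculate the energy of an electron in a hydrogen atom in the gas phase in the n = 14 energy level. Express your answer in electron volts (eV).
-0.069 eV

The energy levels of a hydrogen-like atom are given by:
E_n = -13.6057 eV / n²

For n = 14:
E_14 = -13.6057 eV / 14²
E_14 = -13.6057 eV / 196
E_14 = -0.069 eV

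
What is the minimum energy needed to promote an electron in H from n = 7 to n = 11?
0.16522 eV

The energy levels of a hydrogen-like atom are E_n = -13.6057 eV / n².

Energy at n = 7: E_7 = -13.6057 / 7² = -0.27766735 eV
Energy at n = 11: E_11 = -13.6057 / 11² = -0.11244380 eV

The excitation energy is the difference:
ΔE = E_11 - E_7
ΔE = -0.11244380 - (-0.27766735)
ΔE = 0.16522 eV

Since this is positive, energy must be absorbed (photon absorption).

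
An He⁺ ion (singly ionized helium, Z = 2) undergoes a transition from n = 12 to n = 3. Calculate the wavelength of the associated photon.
218.70363 nm

First, find the transition energy using E_n = -13.6057 Z² / n² eV:
E_12 = -13.6057 × 2² / 12² = -0.377936111 eV
E_3 = -13.6057 × 2² / 3² = -6.046977778 eV

Photon energy: |ΔE| = |E_3 - E_12| = 5.669041667 eV

Convert to wavelength using E = hc/λ with hc = 1239.84 eV·nm:
λ = hc/E = 1239.84 eV·nm / 5.669041667 eV
λ = 218.70363 nm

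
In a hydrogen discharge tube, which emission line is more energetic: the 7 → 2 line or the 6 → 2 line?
7 → 2

Calculate the energy for each transition:

Transition 7 → 2:
ΔE₁ = |E_2 - E_7| = |-13.6057/2² - (-13.6057/7²)|
ΔE₁ = |-3.401425000000 - (-0.277667346939)| = 3.123757653 eV

Transition 6 → 2:
ΔE₂ = |E_2 - E_6| = |-13.6057/2² - (-13.6057/6²)|
ΔE₂ = |-3.401425000000 - (-0.377936111111)| = 3.023488889 eV

Since 3.123757653 eV > 3.023488889 eV, the transition 7 → 2 emits the more energetic photon.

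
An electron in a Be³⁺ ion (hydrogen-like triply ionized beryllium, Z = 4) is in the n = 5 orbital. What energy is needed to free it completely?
8.7076 eV

The ionization energy is the energy needed to remove the electron completely (n → ∞).

For a hydrogen-like ion with Z = 4, E_n = -13.6057 Z² / n² eV.

At n = 5: E_5 = -13.6057 × 4² / 5² = -8.7076480 eV
At n = ∞: E_∞ = 0 eV

Ionization energy = E_∞ - E_5 = 0 - (-8.7076480) = 8.7076480 eV
Ionization energy ≈ 8.7076 eV

This is also called the binding energy of the electron in state n = 5.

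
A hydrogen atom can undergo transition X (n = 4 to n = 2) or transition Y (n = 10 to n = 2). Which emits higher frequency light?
10 → 2

Calculate the energy for each transition:

Transition 4 → 2:
ΔE₁ = |E_2 - E_4| = |-13.6057/2² - (-13.6057/4²)|
ΔE₁ = |-3.4014250000 - (-0.8503562500)| = 2.5510688 eV

Transition 10 → 2:
ΔE₂ = |E_2 - E_10| = |-13.6057/2² - (-13.6057/10²)|
ΔE₂ = |-3.4014250000 - (-0.1360570000)| = 3.2653680 eV

Since 3.2653680 eV > 2.5510688 eV, the transition 10 → 2 emits the more energetic photon.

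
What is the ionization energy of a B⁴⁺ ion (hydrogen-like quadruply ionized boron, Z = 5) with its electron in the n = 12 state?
2.3621 eV

The ionization energy is the energy needed to remove the electron completely (n → ∞).

For a hydrogen-like ion with Z = 5, E_n = -13.6057 Z² / n² eV.

At n = 12: E_12 = -13.6057 × 5² / 12² = -2.3621007 eV
At n = ∞: E_∞ = 0 eV

Ionization energy = E_∞ - E_12 = 0 - (-2.3621007) = 2.3621007 eV
Ionization energy ≈ 2.3621 eV

This is also called the binding energy of the electron in state n = 12.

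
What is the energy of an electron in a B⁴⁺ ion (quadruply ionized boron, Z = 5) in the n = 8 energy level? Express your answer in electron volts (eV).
-5.31473 eV

The energy levels of a hydrogen-like atom are given by:
E_n = -13.6057 Z² / n² eV  (with Z = 5 for B⁴⁺)

For n = 8:
E_8 = -13.6057 × 5² / 8²
E_8 = -13.6057 × 25 / 64
E_8 = -5.31473 eV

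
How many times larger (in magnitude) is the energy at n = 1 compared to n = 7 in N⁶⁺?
49.000000

Using E_n = -13.6057 Z² / n² eV with Z = 7:

E_1 = -13.6057 × 7² / 1² = -666.6793 / 1 = -666.679300000000 eV
E_7 = -13.6057 × 7² / 7² = -666.6793 / 49 = -13.605700000000 eV

The ratio is:
E_1/E_7 = (-666.679300000000) / (-13.605700000000)
E_1/E_7 = (-666.6793/1) / (-666.6793/49)
E_1/E_7 = 49/1
E_1/E_7 = 49.000000
(Note: the Z² factors cancel in the ratio.)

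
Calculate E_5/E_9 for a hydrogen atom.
3.24000

Using E_n = -13.6057 Z² / n² eV with Z = 1:

E_5 = -13.6057 / 5² = -13.6057 / 25 = -0.54422800000 eV
E_9 = -13.6057 / 9² = -13.6057 / 81 = -0.16797160494 eV

The ratio is:
E_5/E_9 = (-0.54422800000) / (-0.16797160494)
E_5/E_9 = (-13.6057/25) / (-13.6057/81)
E_5/E_9 = 81/25
E_5/E_9 = 3.24000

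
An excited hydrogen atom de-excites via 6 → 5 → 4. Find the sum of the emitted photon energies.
0.47 eV

The energy levels of hydrogen are E_n = -13.6057 / n² eV.

First transition (6 → 5):
ΔE₁ = |E_5 - E_6|
ΔE₁ = |-0.54422800 - (-0.37793611)| = 0.16629 eV

Second transition (5 → 4):
ΔE₂ = |E_4 - E_5|
ΔE₂ = |-0.85035625 - (-0.54422800)| = 0.30613 eV

Total energy released:
E_total = ΔE₁ + ΔE₂ = 0.16629 + 0.30613 = 0.47 eV

Note: This equals the direct transition 6 → 4: 0.47 eV ✓
Energy is conserved regardless of the path taken.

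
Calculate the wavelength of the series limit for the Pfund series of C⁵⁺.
63.2823 nm

The series limit corresponds to the transition from n = ∞ to n = 5.
This is the highest energy (shortest wavelength) transition in the Pfund series.

E_∞ = 0 eV
E_5 = -13.6057 × 6² / 5² = -19.592208 eV

Energy at series limit:
ΔE = E_∞ - E_5 = 0 - (-19.592208) = 19.592208 eV
λ = hc/E = 1239.84 eV·nm / 19.592208 eV = 63.2823 nm

This energy equals the ionization energy from the n = 5 state of C⁵⁺.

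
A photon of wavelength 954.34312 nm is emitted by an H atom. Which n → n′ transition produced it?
n = 8 → n = 3

First, find the photon energy from the wavelength (hc = 1239.84 eV·nm):
E = hc/λ = 1239.84 eV·nm / 954.34312 nm = 1.2991554 eV

The energy levels of hydrogen satisfy E_n = -13.6057 / n² eV, so an emission n_i → n_f releases
ΔE = 13.6057 × (1/n_f² − 1/n_i²) eV.

Setting ΔE equal to the photon energy:
1/n_f² − 1/n_i² = 1.2991554 / 13.6057 = 0.095486112

Since 1/n_i² must be positive, we need 1/n_f² > 0.095486112, i.e. n_f ≤ 3. For each allowed n_f, solve n_i = (1/n_f² − 0.095486112)^(−1/2) and check whether it is a whole number:
  n_f = 1: 1/n_i² = 1.000000000 − 0.095486112 = 0.904513888 → n_i = 1.051  (not an integer) ✗
  n_f = 2: 1/n_i² = 0.250000000 − 0.095486112 = 0.154513888 → n_i = 2.544  (not an integer) ✗
  n_f = 3: 1/n_i² = 0.111111111 − 0.095486112 = 0.015624999 → n_i = 8.000  → integer, n_i = 8 ✓

Only n_f = 3 gives an integer upper level, n_i = 8.

The transition is from n = 8 to n = 3 (emission).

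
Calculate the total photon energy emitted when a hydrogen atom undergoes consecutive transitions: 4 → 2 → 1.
12.755 eV

The energy levels of hydrogen are E_n = -13.6057 / n² eV.

First transition (4 → 2):
ΔE₁ = |E_2 - E_4|
ΔE₁ = |-3.401425000 - (-0.850356250)| = 2.551069 eV

Second transition (2 → 1):
ΔE₂ = |E_1 - E_2|
ΔE₂ = |-13.605700000 - (-3.401425000)| = 10.204275 eV

Total energy released:
E_total = ΔE₁ + ΔE₂ = 2.551069 + 10.204275 = 12.755 eV

Note: This equals the direct transition 4 → 1: 12.755 eV ✓
Energy is conserved regardless of the path taken.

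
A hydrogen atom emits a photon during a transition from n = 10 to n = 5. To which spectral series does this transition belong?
Pfund series

The spectral series in hydrogen are named based on the final (lower) energy level:
- Lyman series: n_final = 1 (ultraviolet)
- Balmer series: n_final = 2 (visible/near-UV)
- Paschen series: n_final = 3 (infrared)
- Brackett series: n_final = 4 (infrared)
- Pfund series: n_final = 5 (far infrared)

Since this transition ends at n = 5, it belongs to the Pfund series.

For reference, this 10 → 5 line has photon energy
ΔE = 13.6057 eV × (1/5² - 1/10²) = 0.40817100000 eV,
corresponding to wavelength λ = hc/ΔE = 1239.84 eV·nm / 0.40817100000 eV = 3037.55044 nm in the far infrared region.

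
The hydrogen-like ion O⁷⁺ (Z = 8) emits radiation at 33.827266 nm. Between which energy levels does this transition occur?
n = 7 → n = 4

First, find the photon energy from the wavelength (hc = 1239.84 eV·nm):
E = hc/λ = 1239.84 eV·nm / 33.827266 nm = 36.652090 eV

The energy levels of O⁷⁺ satisfy E_n = -13.6057 × 8² / n² eV, so an emission n_i → n_f releases
ΔE = 13.6057 × 8² × (1/n_f² − 1/n_i²) eV.

Setting ΔE equal to the photon energy:
1/n_f² − 1/n_i² = 36.652090 / (13.6057 × 8²) = 0.042091837

Since 1/n_i² must be positive, we need 1/n_f² > 0.042091837, i.e. n_f ≤ 4. For each allowed n_f, solve n_i = (1/n_f² − 0.042091837)^(−1/2) and check whether it is a whole number:
  n_f = 1: 1/n_i² = 1.000000000 − 0.042091837 = 0.957908163 → n_i = 1.022  (not an integer) ✗
  n_f = 2: 1/n_i² = 0.250000000 − 0.042091837 = 0.207908163 → n_i = 2.193  (not an integer) ✗
  n_f = 3: 1/n_i² = 0.111111111 − 0.042091837 = 0.069019274 → n_i = 3.806  (not an integer) ✗
  n_f = 4: 1/n_i² = 0.062500000 − 0.042091837 = 0.020408163 → n_i = 7.000  → integer, n_i = 7 ✓

Only n_f = 4 gives an integer upper level, n_i = 7.

The transition is from n = 7 to n = 4 (emission).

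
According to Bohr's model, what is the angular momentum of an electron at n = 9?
9.49115e-34 J·s (or 9ℏ)

In the Bohr model, angular momentum is quantized:
L = nℏ

where ℏ = h/(2π) = 1.0545718e-34 J·s

For n = 9:
L = 9 × 1.0545718e-34 J·s
L = 9.49115e-34 J·s

This can also be written as L = 9ℏ.
The angular momentum is an integer multiple of the reduced Planck constant.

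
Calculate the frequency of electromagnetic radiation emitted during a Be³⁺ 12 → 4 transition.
2.92e+15 Hz

First, find the transition energy:
E_12 = -13.6057 × 4² / 12² = -1.5117444 eV
E_4 = -13.6057 × 4² / 4² = -13.6057000 eV
|ΔE| = |E_4 - E_12| = 12.0939556 eV

Convert to Joules: E = 12.0939556 eV × (1.602177 × 10⁻¹⁹ J/eV) = 1.9377e-18 J

Using E = hf:
f = E/h = 1.9377e-18 J / (6.62607 × 10⁻³⁴ J·s)
f = 2.92e+15 Hz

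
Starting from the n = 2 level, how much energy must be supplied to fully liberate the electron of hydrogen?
3.4014 eV

The ionization energy is the energy needed to remove the electron completely (n → ∞).

For hydrogen, E_n = -13.6057 eV / n².

At n = 2: E_2 = -13.6057 / 2² = -3.4014250 eV
At n = ∞: E_∞ = 0 eV

Ionization energy = E_∞ - E_2 = 0 - (-3.4014250) = 3.4014250 eV
Ionization energy ≈ 3.4014 eV

This is also called the binding energy of the electron in state n = 2.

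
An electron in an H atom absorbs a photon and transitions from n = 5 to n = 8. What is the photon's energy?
0.3316 eV

The energy levels of a hydrogen-like atom are E_n = -13.6057 eV / n².

Energy at n = 5: E_5 = -13.6057 / 5² = -0.5442280 eV
Energy at n = 8: E_8 = -13.6057 / 8² = -0.2125891 eV

The excitation energy is the difference:
ΔE = E_8 - E_5
ΔE = -0.2125891 - (-0.5442280)
ΔE = 0.3316 eV

Since this is positive, energy must be absorbed (photon absorption).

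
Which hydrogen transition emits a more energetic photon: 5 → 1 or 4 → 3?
5 → 1

Calculate the energy for each transition:

Transition 5 → 1:
ΔE₁ = |E_1 - E_5| = |-13.6057/1² - (-13.6057/5²)|
ΔE₁ = |-13.60570000000 - (-0.54422800000)| = 13.06147200 eV

Transition 4 → 3:
ΔE₂ = |E_3 - E_4| = |-13.6057/3² - (-13.6057/4²)|
ΔE₂ = |-1.51174444444 - (-0.85035625000)| = 0.66138819 eV

Since 13.06147200 eV > 0.66138819 eV, the transition 5 → 1 emits the more energetic photon.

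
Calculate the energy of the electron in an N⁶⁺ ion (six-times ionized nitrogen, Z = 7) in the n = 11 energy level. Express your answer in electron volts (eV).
-5.51 eV

The energy levels of a hydrogen-like atom are given by:
E_n = -13.6057 Z² / n² eV  (with Z = 7 for N⁶⁺)

For n = 11:
E_11 = -13.6057 × 7² / 11²
E_11 = -13.6057 × 49 / 121
E_11 = -5.51 eV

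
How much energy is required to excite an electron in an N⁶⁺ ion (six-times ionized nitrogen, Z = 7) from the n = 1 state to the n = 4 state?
625.0118 eV

The energy levels of a hydrogen-like atom are E_n = -13.6057 Z² eV / n².

Energy at n = 1: E_1 = -13.6057 × 7² / 1² = -666.6793000 eV
Energy at n = 4: E_4 = -13.6057 × 7² / 4² = -41.6674563 eV

The excitation energy is the difference:
ΔE = E_4 - E_1
ΔE = -41.6674563 - (-666.6793000)
ΔE = 625.0118 eV

Since this is positive, energy must be absorbed (photon absorption).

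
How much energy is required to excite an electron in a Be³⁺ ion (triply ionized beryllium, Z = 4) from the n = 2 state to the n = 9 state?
51.735 eV

The energy levels of a hydrogen-like atom are E_n = -13.6057 Z² eV / n².

Energy at n = 2: E_2 = -13.6057 × 4² / 2² = -54.422800 eV
Energy at n = 9: E_9 = -13.6057 × 4² / 9² = -2.687546 eV

The excitation energy is the difference:
ΔE = E_9 - E_2
ΔE = -2.687546 - (-54.422800)
ΔE = 51.735 eV

Since this is positive, energy must be absorbed (photon absorption).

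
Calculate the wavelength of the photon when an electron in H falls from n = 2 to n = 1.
121.502018 nm

First, find the transition energy using E_n = -13.6057 / n² eV:
E_2 = -13.6057 / 2² = -3.401425000 eV
E_1 = -13.6057 / 1² = -13.605700000 eV

Photon energy: |ΔE| = |E_1 - E_2| = 10.204275000 eV

Convert to wavelength using E = hc/λ with hc = 1239.84 eV·nm:
λ = hc/E = 1239.84 eV·nm / 10.204275000 eV
λ = 121.502018 nm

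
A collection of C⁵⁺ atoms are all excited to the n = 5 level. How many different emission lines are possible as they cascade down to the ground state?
10

The electron can occupy levels n = 1, 2, ..., 5 during de-excitation — that is m = 5 - 1 + 1 = 5 distinct levels.

The number of distinct spectral lines equals the number of ways to choose 2 of these m levels (each pair gives one possible emission transition):

Number of lines = m(m-1)/2 = 5×4/2 = 10

These correspond to all possible transitions between the 5 levels:
5 → 4, 5 → 3, 5 → 2, 5 → 1, 4 → 3, 4 → 2, 4 → 1, 3 → 2...

Each transition produces a photon with a unique energy (and thus wavelength). This count does not depend on Z.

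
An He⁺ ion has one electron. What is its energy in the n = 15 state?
-0.24188 eV

For hydrogen-like ions, the energy levels scale with Z²:
E_n = -13.6057 Z² / n² eV

For He⁺ (Z = 2) at n = 15:
E_15 = -13.6057 × 2² / 15²
E_15 = -13.6057 × 4 / 225
E_15 = -54.4228 / 225
E_15 = -0.24188 eV

The energy is 4 times more negative than hydrogen at the same n due to the stronger nuclear charge.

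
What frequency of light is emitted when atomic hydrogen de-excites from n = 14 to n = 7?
5.03548e+13 Hz

First, find the transition energy:
E_14 = -13.6057 / 14² = -0.069416837 eV
E_7 = -13.6057 / 7² = -0.277667347 eV
|ΔE| = |E_7 - E_14| = 0.208250510 eV

Convert to Joules: E = 0.208250510 eV × (1.602177 × 10⁻¹⁹ J/eV) = 3.3365418e-20 J

Using E = hf:
f = E/h = 3.3365418e-20 J / (6.62607 × 10⁻³⁴ J·s)
f = 5.03548e+13 Hz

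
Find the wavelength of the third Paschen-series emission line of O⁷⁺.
17.08622 nm

The lines of a series are numbered from the longest wavelength (smallest ΔE) outward; the third line is the transition from n = n_f + 3 to n_f.
The Paschen series has all transitions ending at n_f = 3.

For O⁷⁺ (Z = 8), the third line (γ-line) is the jump from n = 6 to n = 3:
E_6 = -13.6057 × 8² / 6² = -24.1879111 eV
E_3 = -13.6057 × 8² / 3² = -96.7516444 eV
ΔE = E_6 - E_3 = 72.5637333 eV

λ = hc/E = 1239.84 eV·nm / 72.5637333 eV
λ = 17.08622 nm

This is the γ-line of the Paschen series in O⁷⁺.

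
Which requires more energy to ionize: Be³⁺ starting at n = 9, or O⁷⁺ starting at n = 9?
O⁷⁺ at n = 9 (E = -10.75 eV)

Using E_n = -13.6057 Z² / n² eV:

Be³⁺ (Z = 4) at n = 9:
E = -13.6057 × 4² / 9² = -13.6057 × 16 / 81 = -2.68755 eV

O⁷⁺ (Z = 8) at n = 9:
E = -13.6057 × 8² / 9² = -13.6057 × 64 / 81 = -10.75018 eV

Since -10.75018 eV < -2.68755 eV,
O⁷⁺ at n = 9 is more tightly bound (requires more energy to ionize).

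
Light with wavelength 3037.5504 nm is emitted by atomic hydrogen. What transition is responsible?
n = 10 → n = 5

First, find the photon energy from the wavelength (hc = 1239.84 eV·nm):
E = hc/λ = 1239.84 eV·nm / 3037.5504 nm = 0.40817101 eV

The energy levels of hydrogen satisfy E_n = -13.6057 / n² eV, so an emission n_i → n_f releases
ΔE = 13.6057 × (1/n_f² − 1/n_i²) eV.

Setting ΔE equal to the photon energy:
1/n_f² − 1/n_i² = 0.40817101 / 13.6057 = 0.030000001

Since 1/n_i² must be positive, we need 1/n_f² > 0.030000001, i.e. n_f ≤ 5. For each allowed n_f, solve n_i = (1/n_f² − 0.030000001)^(−1/2) and check whether it is a whole number:
  n_f = 1: 1/n_i² = 1.000000000 − 0.030000001 = 0.969999999 → n_i = 1.015  (not an integer) ✗
  n_f = 2: 1/n_i² = 0.250000000 − 0.030000001 = 0.219999999 → n_i = 2.132  (not an integer) ✗
  n_f = 3: 1/n_i² = 0.111111111 − 0.030000001 = 0.081111110 → n_i = 3.511  (not an integer) ✗
  n_f = 4: 1/n_i² = 0.062500000 − 0.030000001 = 0.032499999 → n_i = 5.547  (not an integer) ✗
  n_f = 5: 1/n_i² = 0.040000000 − 0.030000001 = 0.009999999 → n_i = 10.000  → integer, n_i = 10 ✓

Only n_f = 5 gives an integer upper level, n_i = 10.

The transition is from n = 10 to n = 5 (emission).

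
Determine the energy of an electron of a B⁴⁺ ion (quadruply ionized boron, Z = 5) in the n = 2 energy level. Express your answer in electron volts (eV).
-85.035625 eV

The energy levels of a hydrogen-like atom are given by:
E_n = -13.6057 Z² / n² eV  (with Z = 5 for B⁴⁺)

For n = 2:
E_2 = -13.6057 × 5² / 2²
E_2 = -13.6057 × 25 / 4
E_2 = -85.035625 eV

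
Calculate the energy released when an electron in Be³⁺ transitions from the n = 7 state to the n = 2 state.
49.980 eV

The energy levels are E_n = -13.6057 Z² eV / n².

Energy at n = 7: E_7 = -13.6057 × 4² / 7² = -4.442678 eV
Energy at n = 2: E_2 = -13.6057 × 4² / 2² = -54.422800 eV

For emission (electron falling to lower state), the photon energy is:
E_photon = E_7 - E_2 = |-4.442678 - (-54.422800)|
E_photon = 49.980 eV

This energy is carried away by the emitted photon.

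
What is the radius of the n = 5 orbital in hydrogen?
1.3229 nm (or 13.2294 Å)

The Bohr radius formula is:
r_n = n² a₀ / Z

where a₀ = 0.0529177 nm is the Bohr radius.

For H (Z = 1) at n = 5:
r_5 = 5² × 0.0529177 nm / 1
r_5 = 25 × 0.0529177 nm / 1
r_5 = 1.32294 nm / 1
r_5 = 1.3229 nm

The electron orbits at approximately 1.3229 nm from the nucleus.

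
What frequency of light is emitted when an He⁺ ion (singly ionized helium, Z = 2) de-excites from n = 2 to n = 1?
9.87e+15 Hz

First, find the transition energy:
E_2 = -13.6057 × 2² / 2² = -13.60570000 eV
E_1 = -13.6057 × 2² / 1² = -54.42280000 eV
|ΔE| = |E_1 - E_2| = 40.81710000 eV

Convert to Joules: E = 40.81710000 eV × (1.602177 × 10⁻¹⁹ J/eV) = 6.5396e-18 J

Using E = hf:
f = E/h = 6.5396e-18 J / (6.62607 × 10⁻³⁴ J·s)
f = 9.87e+15 Hz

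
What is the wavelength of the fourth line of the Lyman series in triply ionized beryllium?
5.9327 nm

The lines of a series are numbered from the longest wavelength (smallest ΔE) outward; the fourth line is the transition from n = n_f + 4 to n_f.
The Lyman series has all transitions ending at n_f = 1.

For Be³⁺ (Z = 4), the fourth line (δ-line) is the jump from n = 5 to n = 1:
E_5 = -13.6057 × 4² / 5² = -8.707648 eV
E_1 = -13.6057 × 4² / 1² = -217.691200 eV
ΔE = E_5 - E_1 = 208.983552 eV

λ = hc/E = 1239.84 eV·nm / 208.983552 eV
λ = 5.9327 nm

This is the δ-line of the Lyman series in Be³⁺.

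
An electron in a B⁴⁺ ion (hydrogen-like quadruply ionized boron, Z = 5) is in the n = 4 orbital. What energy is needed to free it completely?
21.2589 eV

The ionization energy is the energy needed to remove the electron completely (n → ∞).

For a hydrogen-like ion with Z = 5, E_n = -13.6057 Z² / n² eV.

At n = 4: E_4 = -13.6057 × 5² / 4² = -21.2589063 eV
At n = ∞: E_∞ = 0 eV

Ionization energy = E_∞ - E_4 = 0 - (-21.2589063) = 21.2589063 eV
Ionization energy ≈ 21.2589 eV

This is also called the binding energy of the electron in state n = 4.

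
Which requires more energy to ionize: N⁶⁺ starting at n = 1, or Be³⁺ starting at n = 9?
N⁶⁺ at n = 1 (E = -666.67930 eV)

Using E_n = -13.6057 Z² / n² eV:

N⁶⁺ (Z = 7) at n = 1:
E = -13.6057 × 7² / 1² = -13.6057 × 49 / 1 = -666.67930000 eV

Be³⁺ (Z = 4) at n = 9:
E = -13.6057 × 4² / 9² = -13.6057 × 16 / 81 = -2.68754568 eV

Since -666.67930000 eV < -2.68754568 eV,
N⁶⁺ at n = 1 is more tightly bound (requires more energy to ionize).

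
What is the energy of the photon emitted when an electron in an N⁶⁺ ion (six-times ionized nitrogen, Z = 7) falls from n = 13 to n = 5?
22.722324 eV

The energy levels are E_n = -13.6057 Z² eV / n².

Energy at n = 13: E_13 = -13.6057 × 7² / 13² = -3.944847929 eV
Energy at n = 5: E_5 = -13.6057 × 7² / 5² = -26.667172000 eV

For emission (electron falling to lower state), the photon energy is:
E_photon = E_13 - E_5 = |-3.944847929 - (-26.667172000)|
E_photon = 22.722324 eV

This energy is carried away by the emitted photon.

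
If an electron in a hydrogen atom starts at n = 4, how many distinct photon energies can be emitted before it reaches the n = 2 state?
3

The electron can occupy levels n = 2, 3, ..., 4 during de-excitation — that is m = 4 - 2 + 1 = 3 distinct levels.

The number of distinct spectral lines equals the number of ways to choose 2 of these m levels (each pair gives one possible emission transition):

Number of lines = m(m-1)/2 = 3×2/2 = 3

These correspond to all possible transitions between the 3 levels:
4 → 3, 4 → 2, 3 → 2

Each transition produces a photon with a unique energy (and thus wavelength). This count does not depend on Z.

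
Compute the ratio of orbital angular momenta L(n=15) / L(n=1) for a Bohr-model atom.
15.000000

In the Bohr model, L_n = nℏ, so the ratio is purely the ratio of quantum numbers:

L_15/L_1 = 15ℏ / 1ℏ = 15/1 = 15.000000

The angular momentum scales linearly with n.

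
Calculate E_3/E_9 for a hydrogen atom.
9.0000

Using E_n = -13.6057 Z² / n² eV with Z = 1:

E_3 = -13.6057 / 3² = -13.6057 / 9 = -1.5117444444 eV
E_9 = -13.6057 / 9² = -13.6057 / 81 = -0.1679716049 eV

The ratio is:
E_3/E_9 = (-1.5117444444) / (-0.1679716049)
E_3/E_9 = (-13.6057/9) / (-13.6057/81)
E_3/E_9 = 81/9
E_3/E_9 = 9.0000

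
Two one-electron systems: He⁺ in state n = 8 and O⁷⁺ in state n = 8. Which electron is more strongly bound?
O⁷⁺ at n = 8 (E = -13.605700 eV)

Using E_n = -13.6057 Z² / n² eV:

He⁺ (Z = 2) at n = 8:
E = -13.6057 × 2² / 8² = -13.6057 × 4 / 64 = -0.850356250 eV

O⁷⁺ (Z = 8) at n = 8:
E = -13.6057 × 8² / 8² = -13.6057 × 64 / 64 = -13.605700000 eV

Since -13.605700000 eV < -0.850356250 eV,
O⁷⁺ at n = 8 is more tightly bound (requires more energy to ionize).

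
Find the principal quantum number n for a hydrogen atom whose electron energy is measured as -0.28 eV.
n = 7

The exact energy levels follow E_n = -13.6057 eV / n².

The measured value (-0.28 eV) is reported to only 2 significant figures, so we must test candidate n values and see which one matches to that precision.

Candidate energies:
  n = 5:  E = -13.6057/5² = -0.54423 eV
  n = 6:  E = -13.6057/6² = -0.37794 eV
  n = 7:  E = -13.6057/7² = -0.27767 eV  ← matches
  n = 8:  E = -13.6057/8² = -0.21259 eV
  n = 9:  E = -13.6057/9² = -0.16797 eV

Checking against the measurement of -0.28 eV (2 sig figs), only n = 7 agrees:
E_7 = -0.27767 eV, which rounds to -0.28 eV ✓

Therefore n = 7.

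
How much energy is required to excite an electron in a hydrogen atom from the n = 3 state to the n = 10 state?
1.375687 eV

The energy levels of a hydrogen-like atom are E_n = -13.6057 eV / n².

Energy at n = 3: E_3 = -13.6057 / 3² = -1.511744444 eV
Energy at n = 10: E_10 = -13.6057 / 10² = -0.136057000 eV

The excitation energy is the difference:
ΔE = E_10 - E_3
ΔE = -0.136057000 - (-1.511744444)
ΔE = 1.375687 eV

Since this is positive, energy must be absorbed (photon absorption).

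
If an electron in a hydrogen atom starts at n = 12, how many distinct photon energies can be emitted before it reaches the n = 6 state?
21

The electron can occupy levels n = 6, 7, ..., 12 during de-excitation — that is m = 12 - 6 + 1 = 7 distinct levels.

The number of distinct spectral lines equals the number of ways to choose 2 of these m levels (each pair gives one possible emission transition):

Number of lines = m(m-1)/2 = 7×6/2 = 21

These correspond to all possible transitions between the 7 levels:
12 → 11, 12 → 10, 12 → 9, 12 → 8, 12 → 7, 12 → 6, 11 → 10, 11 → 9...

Each transition produces a photon with a unique energy (and thus wavelength). This count does not depend on Z.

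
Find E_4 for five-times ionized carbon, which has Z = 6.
-30.6128 eV

For hydrogen-like ions, the energy levels scale with Z²:
E_n = -13.6057 Z² / n² eV

For C⁵⁺ (Z = 6) at n = 4:
E_4 = -13.6057 × 6² / 4²
E_4 = -13.6057 × 36 / 16
E_4 = -489.8052 / 16
E_4 = -30.6128 eV

The energy is 36 times more negative than hydrogen at the same n due to the stronger nuclear charge.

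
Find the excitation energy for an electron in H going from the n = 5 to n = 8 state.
0.33 eV

The energy levels of a hydrogen-like atom are E_n = -13.6057 eV / n².

Energy at n = 5: E_5 = -13.6057 / 5² = -0.54423 eV
Energy at n = 8: E_8 = -13.6057 / 8² = -0.21259 eV

The excitation energy is the difference:
ΔE = E_8 - E_5
ΔE = -0.21259 - (-0.54423)
ΔE = 0.33 eV

Since this is positive, energy must be absorbed (photon absorption).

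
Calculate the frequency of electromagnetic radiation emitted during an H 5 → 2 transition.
6.91e+14 Hz

First, find the transition energy:
E_5 = -13.6057 / 5² = -0.544228 eV
E_2 = -13.6057 / 2² = -3.401425 eV
|ΔE| = |E_2 - E_5| = 2.857197 eV

Convert to Joules: E = 2.857197 eV × (1.602177 × 10⁻¹⁹ J/eV) = 4.5777e-19 J

Using E = hf:
f = E/h = 4.5777e-19 J / (6.62607 × 10⁻³⁴ J·s)
f = 6.91e+14 Hz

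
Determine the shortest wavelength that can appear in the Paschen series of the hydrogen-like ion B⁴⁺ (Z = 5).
32.81 nm

The series limit corresponds to the transition from n = ∞ to n = 3.
This is the highest energy (shortest wavelength) transition in the Paschen series.

E_∞ = 0 eV
E_3 = -13.6057 × 5² / 3² = -37.7936 eV

Energy at series limit:
ΔE = E_∞ - E_3 = 0 - (-37.7936) = 37.7936 eV
λ = hc/E = 1239.84 eV·nm / 37.7936 eV = 32.81 nm

This energy equals the ionization energy from the n = 3 state of B⁴⁺.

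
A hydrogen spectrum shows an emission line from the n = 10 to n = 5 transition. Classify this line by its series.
Pfund series

The spectral series in hydrogen are named based on the final (lower) energy level:
- Lyman series: n_final = 1 (ultraviolet)
- Balmer series: n_final = 2 (visible/near-UV)
- Paschen series: n_final = 3 (infrared)
- Brackett series: n_final = 4 (infrared)
- Pfund series: n_final = 5 (far infrared)

Since this transition ends at n = 5, it belongs to the Pfund series.

For reference, this 10 → 5 line has photon energy
ΔE = 13.6057 eV × (1/5² - 1/10²) = 0.4081710000 eV,
corresponding to wavelength λ = hc/ΔE = 1239.84 eV·nm / 0.4081710000 eV = 3037.5504 nm in the far infrared region.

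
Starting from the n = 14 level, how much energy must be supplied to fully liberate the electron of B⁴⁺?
1.74 eV

The ionization energy is the energy needed to remove the electron completely (n → ∞).

For a hydrogen-like ion with Z = 5, E_n = -13.6057 Z² / n² eV.

At n = 14: E_14 = -13.6057 × 5² / 14² = -1.73542 eV
At n = ∞: E_∞ = 0 eV

Ionization energy = E_∞ - E_14 = 0 - (-1.73542) = 1.73542 eV
Ionization energy ≈ 1.74 eV

This is also called the binding energy of the electron in state n = 14.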